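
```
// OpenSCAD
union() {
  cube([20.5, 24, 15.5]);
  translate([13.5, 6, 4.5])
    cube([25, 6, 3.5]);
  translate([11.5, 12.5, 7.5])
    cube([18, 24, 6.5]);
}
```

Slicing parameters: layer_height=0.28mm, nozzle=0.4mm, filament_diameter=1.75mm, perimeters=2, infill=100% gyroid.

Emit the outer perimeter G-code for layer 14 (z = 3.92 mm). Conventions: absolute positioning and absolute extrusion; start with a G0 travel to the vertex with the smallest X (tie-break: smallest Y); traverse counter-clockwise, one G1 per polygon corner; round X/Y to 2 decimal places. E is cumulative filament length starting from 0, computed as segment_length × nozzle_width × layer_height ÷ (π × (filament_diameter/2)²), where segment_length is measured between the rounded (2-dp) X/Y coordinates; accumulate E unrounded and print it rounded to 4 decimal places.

At z = 3.92 mm: the 20.5×24 cube contributes its full rectangle; the cube at (13.5, 6) is not intersected at this z (z outside [4.5, 8]); the cube at (11.5, 12.5) is absent (z outside [7.5, 14]); Merging all regions: only the 20.5×24 cube is present, so the union is just that shape — 1 connected region. The outline is a single polygon with 4 vertices. Extrusion per mm of travel: 0.4 × 0.28 / (π × 0.875²) = 0.046564. Accumulating E over each segment gives final E = 4.1442.

G0 X0.00 Y0.00 Z3.92
G1 X20.50 Y0.00 E0.9546
G1 X20.50 Y24.00 E2.0721
G1 X0.00 Y24.00 E3.0267
G1 X0.00 Y0.00 E4.1442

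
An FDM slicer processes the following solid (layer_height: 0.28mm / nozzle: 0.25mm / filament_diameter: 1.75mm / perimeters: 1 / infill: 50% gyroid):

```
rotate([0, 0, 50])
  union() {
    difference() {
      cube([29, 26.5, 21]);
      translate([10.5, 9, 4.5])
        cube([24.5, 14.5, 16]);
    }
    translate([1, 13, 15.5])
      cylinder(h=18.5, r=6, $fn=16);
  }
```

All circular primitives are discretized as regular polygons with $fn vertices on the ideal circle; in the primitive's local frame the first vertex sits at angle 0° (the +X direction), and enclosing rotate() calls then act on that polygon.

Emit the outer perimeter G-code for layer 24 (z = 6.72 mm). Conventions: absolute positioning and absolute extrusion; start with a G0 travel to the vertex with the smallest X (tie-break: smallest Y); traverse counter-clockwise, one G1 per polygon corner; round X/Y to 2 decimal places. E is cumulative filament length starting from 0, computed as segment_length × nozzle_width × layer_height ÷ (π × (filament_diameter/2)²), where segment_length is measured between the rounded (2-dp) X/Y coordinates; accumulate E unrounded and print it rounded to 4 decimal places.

G0 X-20.30 Y17.03 Z6.72
G1 X0.00 Y0.00 E0.7711
G1 X18.64 Y22.22 E1.6152
G1 X11.75 Y28.00 E1.8769
G1 X-0.15 Y13.83 E2.4155
G1 X-11.25 Y23.15 E2.8373
G1 X0.64 Y37.32 E3.3756
G1 X-1.66 Y39.25 E3.4630
G1 X-20.30 Y17.03 E4.3070

At z = 6.72 mm: the cube is present — its section is the full 29×26.5 rectangle; the 24.5×14.5 cube at (10.5, 9) contributes its full rectangle; Subtracting the remaining from the first: starting from the 29×26.5 cube, the 24.5×14.5 cube at (10.5, 9) partially overlaps it — only the 268.25 mm² overlap (of its 355.25 mm²) is removed, clipping the outline — 1 connected region; the cylinder at (1, 13) is absent (z outside [15.5, 34]); Combining (union): only that combined region is present, so the union is just that shape — 1 connected region; (rotated 50° about Z; rotation is an isometry so areas/perimeters/island counts are preserved). The outline is a single polygon with 8 vertices. Extrusion per mm of travel: 0.25 × 0.28 / (π × 0.875²) = 0.029103. Accumulating E over each segment gives final E = 4.3070.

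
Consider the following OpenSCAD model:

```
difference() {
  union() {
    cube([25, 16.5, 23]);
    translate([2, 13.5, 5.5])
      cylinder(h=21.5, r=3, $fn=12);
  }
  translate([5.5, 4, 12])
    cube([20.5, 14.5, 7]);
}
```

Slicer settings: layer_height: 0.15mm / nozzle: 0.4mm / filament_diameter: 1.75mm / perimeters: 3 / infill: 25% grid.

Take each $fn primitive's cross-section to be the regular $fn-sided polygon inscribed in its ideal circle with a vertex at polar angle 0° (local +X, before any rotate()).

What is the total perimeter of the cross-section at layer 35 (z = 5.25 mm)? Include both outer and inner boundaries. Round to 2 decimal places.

83.00 mm

At z = 5.25 mm: the cube (footprint 25×16.5) is included at this height (perimeter 83.00 mm); the cylinder at (2, 13.5) is not intersected at this z (z outside [5.5, 27]); Merging all regions: only the 25×16.5 cube is present, so the union is just that shape — boundary = 83.00 mm; the cube at (5.5, 4) is not intersected at this z (z outside [12, 19]); Subtracting the remaining from the first: none of the subtracted shapes is present at this height, so that combined region is unchanged — boundary = 83.00 mm. Overall, the cross-section is a single solid region. Total boundary length (outer) = 83.00 mm.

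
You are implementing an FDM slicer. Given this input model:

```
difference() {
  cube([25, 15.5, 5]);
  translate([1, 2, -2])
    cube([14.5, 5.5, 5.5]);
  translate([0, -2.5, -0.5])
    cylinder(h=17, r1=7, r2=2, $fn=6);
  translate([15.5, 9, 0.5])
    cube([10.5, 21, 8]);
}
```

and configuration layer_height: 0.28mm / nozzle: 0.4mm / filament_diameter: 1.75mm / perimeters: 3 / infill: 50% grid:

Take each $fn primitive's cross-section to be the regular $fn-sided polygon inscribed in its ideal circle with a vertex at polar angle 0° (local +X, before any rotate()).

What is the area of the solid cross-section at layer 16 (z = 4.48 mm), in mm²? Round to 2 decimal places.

At z = 4.48 mm: the cube is present — its section is the full 25×15.5 rectangle (area 387.50 mm²); the cube at (1, 2) does not reach this height (z outside [-2, 3.5]); the cone at (0, -2.5) contributes a regular 6-gon of circumradius 5.535 (interpolated between r1=7 and r2=2 at t=0.293) (area = (6/2)·5.535²·sin(360°/6) = 79.60 mm²); the 10.5×21 cube at (15.5, 9) contributes its full rectangle (area 220.50 mm²); Taking the first minus the rest: starting from the 25×15.5 cube (387.50 mm²), the cone at (0, -2.5) partially overlaps it — only the 7.87 mm² overlap (of its 79.60 mm²) is removed, clipping the outline; the 10.5×21 cube at (15.5, 9) partially overlaps it — only the 61.75 mm² overlap (of its 220.50 mm²) is removed, clipping the outline — area = 317.88 mm². Overall, the cross-section is a single solid region. Net area = 317.88 mm².

317.88 mm²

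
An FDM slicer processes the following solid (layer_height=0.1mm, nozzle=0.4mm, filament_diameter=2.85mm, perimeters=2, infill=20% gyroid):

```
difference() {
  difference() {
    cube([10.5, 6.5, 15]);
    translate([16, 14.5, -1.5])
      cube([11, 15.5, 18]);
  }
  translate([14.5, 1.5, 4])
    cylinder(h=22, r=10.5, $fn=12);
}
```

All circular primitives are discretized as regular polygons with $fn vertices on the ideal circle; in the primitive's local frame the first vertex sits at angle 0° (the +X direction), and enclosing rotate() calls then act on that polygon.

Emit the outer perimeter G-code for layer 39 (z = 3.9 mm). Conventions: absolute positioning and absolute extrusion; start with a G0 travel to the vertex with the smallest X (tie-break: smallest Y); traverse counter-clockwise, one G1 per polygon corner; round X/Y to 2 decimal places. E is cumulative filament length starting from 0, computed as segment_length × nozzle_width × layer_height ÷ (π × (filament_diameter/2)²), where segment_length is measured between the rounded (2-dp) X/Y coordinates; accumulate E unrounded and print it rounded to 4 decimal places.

At z = 3.9 mm: the 10.5×6.5 cube contributes its full rectangle; the cube at (16, 14.5) is present — its section is the full 11×15.5 rectangle; Taking the first minus the rest: starting from the 10.5×6.5 cube, the 11×15.5 cube at (16, 14.5) misses the remaining region (no effect) — 1 connected region; the cylinder at (14.5, 1.5) is absent (z outside [4, 26]); Subtracting the remaining from the first: none of the subtracted shapes is present at this height, so the result so far is unchanged — 1 connected region. The outline is a single polygon with 4 vertices. Extrusion per mm of travel: 0.4 × 0.1 / (π × 1.425²) = 0.006270. Accumulating E over each segment gives final E = 0.2132.

G0 X0.00 Y0.00 Z3.90
G1 X10.50 Y0.00 E0.0658
G1 X10.50 Y6.50 E0.1066
G1 X0.00 Y6.50 E0.1724
G1 X0.00 Y0.00 E0.2132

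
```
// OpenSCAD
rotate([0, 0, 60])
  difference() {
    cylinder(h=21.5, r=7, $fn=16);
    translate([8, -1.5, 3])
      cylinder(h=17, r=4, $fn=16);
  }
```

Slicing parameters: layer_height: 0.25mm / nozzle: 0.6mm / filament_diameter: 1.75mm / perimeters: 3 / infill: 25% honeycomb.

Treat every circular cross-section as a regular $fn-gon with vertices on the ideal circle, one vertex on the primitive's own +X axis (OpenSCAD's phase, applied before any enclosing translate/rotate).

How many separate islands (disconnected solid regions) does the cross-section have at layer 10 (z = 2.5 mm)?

At z = 2.5 mm: the r=7 cylinder gives a regular 16-gon of circumradius 7 (constant along its height); the cylinder at (8, -1.5) is absent (z outside [3, 20]); After the difference (first − rest): none of the subtracted shapes is present at this height, so the r=7 cylinder is unchanged — 1 connected region; (rotated 60° about Z; rotation is an isometry so areas/perimeters/island counts are preserved). Overall, the cross-section is a single solid region. Island count = 1.

1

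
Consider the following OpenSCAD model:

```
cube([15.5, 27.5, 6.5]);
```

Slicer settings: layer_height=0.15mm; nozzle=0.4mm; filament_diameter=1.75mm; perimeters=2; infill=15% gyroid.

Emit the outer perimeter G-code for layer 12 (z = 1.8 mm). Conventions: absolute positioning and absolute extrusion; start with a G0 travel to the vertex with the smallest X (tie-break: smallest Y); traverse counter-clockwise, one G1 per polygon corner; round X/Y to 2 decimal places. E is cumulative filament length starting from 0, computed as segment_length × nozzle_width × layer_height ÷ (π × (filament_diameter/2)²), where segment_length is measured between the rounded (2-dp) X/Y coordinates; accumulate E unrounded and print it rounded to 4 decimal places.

G0 X0.00 Y0.00 Z1.80
G1 X15.50 Y0.00 E0.3866
G1 X15.50 Y27.50 E1.0726
G1 X0.00 Y27.50 E1.4593
G1 X0.00 Y0.00 E2.1453

At z = 1.8 mm: the 15.5×27.5 cube contributes its full rectangle. The outline is a single polygon with 4 vertices. Extrusion per mm of travel: 0.4 × 0.15 / (π × 0.875²) = 0.024945. Accumulating E over each segment gives final E = 2.1453.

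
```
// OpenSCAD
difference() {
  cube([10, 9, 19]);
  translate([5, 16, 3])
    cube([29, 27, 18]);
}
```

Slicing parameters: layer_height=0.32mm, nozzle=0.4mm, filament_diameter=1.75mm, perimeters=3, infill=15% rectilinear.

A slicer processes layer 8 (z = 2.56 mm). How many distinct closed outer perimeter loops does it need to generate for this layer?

At z = 2.56 mm: the cube (footprint 10×9) is included at this height; the cube at (5, 16) does not reach this height (z outside [3, 21]); Subtracting the remaining from the first: none of the subtracted shapes is present at this height, so the 10×9 cube is unchanged — 1 connected region. The result has 1 disconnected region.

1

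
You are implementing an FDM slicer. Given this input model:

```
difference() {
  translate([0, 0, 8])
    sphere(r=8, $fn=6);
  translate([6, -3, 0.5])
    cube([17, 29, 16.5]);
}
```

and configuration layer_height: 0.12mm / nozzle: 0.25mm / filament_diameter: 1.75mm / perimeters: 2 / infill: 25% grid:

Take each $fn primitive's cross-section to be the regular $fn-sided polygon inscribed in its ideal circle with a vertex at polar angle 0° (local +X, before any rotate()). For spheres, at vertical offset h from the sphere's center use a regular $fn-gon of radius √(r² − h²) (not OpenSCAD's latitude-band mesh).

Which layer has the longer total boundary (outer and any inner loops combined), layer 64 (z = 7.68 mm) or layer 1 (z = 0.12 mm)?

layer 64 (z = 7.68 mm)

Layer 64 (z = 7.68): the r=8 sphere slices to a regular 6-gon of circumradius 7.994 (√(r²−h²) with h=0.32 from center) (perimeter = 2·6·7.994·sin(180°/6) = 47.96 mm); the cube at (6, -3) is present — its section is the full 17×29 rectangle (perimeter 92.00 mm); Taking the first minus the rest: starting from the r=8 sphere, the 17×29 cube at (6, -3) partially overlaps it — only the 6.82 mm² overlap (of its 493.00 mm²) is removed, clipping the outline — boundary = 47.22 mm. So its perimeter = 47.22 mm. Layer 1 (z = 0.12): the r=8 sphere slices to a regular 6-gon of circumradius 1.380 (√(r²−h²) with h=7.88 from center) (perimeter = 2·6·1.380·sin(180°/6) = 8.28 mm); the cube at (6, -3) is not intersected at this z (z outside [0.5, 17]); After the difference (first − rest): none of the subtracted shapes is present at this height, so the r=8 sphere is unchanged — boundary = 8.28 mm. So its perimeter = 8.28 mm. Layer 64 is larger (47.22 vs 8.28 mm).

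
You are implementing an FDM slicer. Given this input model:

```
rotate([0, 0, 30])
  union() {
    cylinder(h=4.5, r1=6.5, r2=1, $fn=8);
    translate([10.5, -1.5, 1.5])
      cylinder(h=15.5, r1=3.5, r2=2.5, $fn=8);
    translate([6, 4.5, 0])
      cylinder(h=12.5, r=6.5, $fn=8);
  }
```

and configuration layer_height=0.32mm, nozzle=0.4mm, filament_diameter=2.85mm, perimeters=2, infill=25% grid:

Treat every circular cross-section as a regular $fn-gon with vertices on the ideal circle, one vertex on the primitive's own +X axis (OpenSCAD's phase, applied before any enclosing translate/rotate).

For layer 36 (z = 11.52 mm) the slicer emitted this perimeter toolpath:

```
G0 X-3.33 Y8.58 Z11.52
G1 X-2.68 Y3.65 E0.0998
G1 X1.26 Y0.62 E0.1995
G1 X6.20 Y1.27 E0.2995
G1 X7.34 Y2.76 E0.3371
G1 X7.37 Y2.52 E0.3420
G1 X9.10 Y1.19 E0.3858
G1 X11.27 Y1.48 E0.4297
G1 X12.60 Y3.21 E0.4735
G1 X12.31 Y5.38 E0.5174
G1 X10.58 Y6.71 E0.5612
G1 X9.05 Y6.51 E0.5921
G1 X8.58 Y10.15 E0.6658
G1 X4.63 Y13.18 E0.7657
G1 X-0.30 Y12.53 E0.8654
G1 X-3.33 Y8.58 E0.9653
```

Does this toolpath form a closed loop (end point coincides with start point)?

yes

Start point (G0): (-3.33, 8.58). End point (last G1): the path returns to the start — closed.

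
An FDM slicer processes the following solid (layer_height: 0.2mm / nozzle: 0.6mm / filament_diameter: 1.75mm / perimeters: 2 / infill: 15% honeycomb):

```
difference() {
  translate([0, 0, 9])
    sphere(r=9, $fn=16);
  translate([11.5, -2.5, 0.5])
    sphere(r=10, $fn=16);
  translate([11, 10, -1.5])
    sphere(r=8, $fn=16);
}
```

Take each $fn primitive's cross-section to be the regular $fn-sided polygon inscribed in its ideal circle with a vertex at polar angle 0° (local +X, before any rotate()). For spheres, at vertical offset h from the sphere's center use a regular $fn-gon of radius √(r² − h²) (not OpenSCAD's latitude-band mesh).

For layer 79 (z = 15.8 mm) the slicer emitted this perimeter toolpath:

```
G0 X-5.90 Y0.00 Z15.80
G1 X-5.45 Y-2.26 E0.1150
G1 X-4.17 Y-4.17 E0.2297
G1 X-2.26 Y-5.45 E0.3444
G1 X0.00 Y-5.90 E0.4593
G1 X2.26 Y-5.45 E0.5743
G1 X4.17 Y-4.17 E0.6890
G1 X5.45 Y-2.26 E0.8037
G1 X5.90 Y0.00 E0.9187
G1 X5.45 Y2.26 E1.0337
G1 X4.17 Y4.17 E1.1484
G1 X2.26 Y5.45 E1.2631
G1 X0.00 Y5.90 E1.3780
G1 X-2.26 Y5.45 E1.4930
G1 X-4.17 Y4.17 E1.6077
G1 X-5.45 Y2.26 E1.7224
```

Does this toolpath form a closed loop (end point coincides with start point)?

no

Start point (G0): (-5.90, 0.00). End point (last G1): the path does not return to the start — open.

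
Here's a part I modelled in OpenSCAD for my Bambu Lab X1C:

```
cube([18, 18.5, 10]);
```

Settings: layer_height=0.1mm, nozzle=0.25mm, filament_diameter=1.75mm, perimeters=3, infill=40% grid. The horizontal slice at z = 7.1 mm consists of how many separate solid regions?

1

At z = 7.1 mm: the 18×18.5 cube contributes its full rectangle. The result has 1 disconnected region.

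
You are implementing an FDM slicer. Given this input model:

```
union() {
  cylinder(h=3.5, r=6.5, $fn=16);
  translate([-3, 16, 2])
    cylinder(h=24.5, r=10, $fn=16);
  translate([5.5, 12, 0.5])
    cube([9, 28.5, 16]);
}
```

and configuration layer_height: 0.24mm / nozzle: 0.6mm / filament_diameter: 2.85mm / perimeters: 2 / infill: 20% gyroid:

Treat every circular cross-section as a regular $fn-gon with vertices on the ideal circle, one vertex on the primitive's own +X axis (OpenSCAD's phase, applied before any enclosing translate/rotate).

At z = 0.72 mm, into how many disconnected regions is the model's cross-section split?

At z = 0.72 mm: the cylinder: section is a regular 16-gon, circumradius r=6.5; the cylinder at (-3, 16) is not intersected at this z (z outside [2, 26.5]); the cube at (5.5, 12) (footprint 9×28.5) is included at this height; Taking the union: the 2 present regions are separate (no shared area or edge), so areas and boundary lengths simply add and each stays a separate island — 2 connected regions. The result has 2 disconnected regions.

2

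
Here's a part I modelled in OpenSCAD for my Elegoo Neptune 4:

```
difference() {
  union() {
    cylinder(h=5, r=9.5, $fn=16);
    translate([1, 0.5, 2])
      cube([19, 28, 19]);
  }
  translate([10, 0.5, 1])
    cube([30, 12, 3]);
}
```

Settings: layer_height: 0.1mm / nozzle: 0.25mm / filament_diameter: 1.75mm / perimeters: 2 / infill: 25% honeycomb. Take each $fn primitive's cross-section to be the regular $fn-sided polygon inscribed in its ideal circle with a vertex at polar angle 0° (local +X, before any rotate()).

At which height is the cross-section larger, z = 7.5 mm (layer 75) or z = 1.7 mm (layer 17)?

layer 75 (z = 7.5 mm)

Layer 75 (z = 7.5): the cylinder is not intersected at this z (z outside [0, 5]); the cube at (1, 0.5) (footprint 19×28) is included at this height (area 532.00 mm²); Taking the union: only the 19×28 cube at (1, 0.5) is present, so the union is just that shape — area = 532.00 mm²; the cube at (10, 0.5) is absent (z outside [1, 4]); Subtracting the remaining from the first: none of the subtracted shapes is present at this height, so that combined region is unchanged — area = 532.00 mm². So its area = 532.00 mm². Layer 17 (z = 1.7): the cylinder: section is a regular 16-gon, circumradius r=9.5 (area = (16/2)·9.500²·sin(360°/16) = 276.30 mm²); the cube at (1, 0.5) is absent (z outside [2, 21]); Combining (union): only the r=9.5 cylinder is present, so the union is just that shape — area = 276.30 mm²; the cube at (10, 0.5) (footprint 30×12) is included at this height (area 360.00 mm²); Taking the first minus the rest: starting from that combined region (276.30 mm²), the 30×12 cube at (10, 0.5) misses the remaining region (no effect) — area = 276.30 mm². So its area = 276.30 mm². Layer 75 is larger (532.00 vs 276.30 mm²).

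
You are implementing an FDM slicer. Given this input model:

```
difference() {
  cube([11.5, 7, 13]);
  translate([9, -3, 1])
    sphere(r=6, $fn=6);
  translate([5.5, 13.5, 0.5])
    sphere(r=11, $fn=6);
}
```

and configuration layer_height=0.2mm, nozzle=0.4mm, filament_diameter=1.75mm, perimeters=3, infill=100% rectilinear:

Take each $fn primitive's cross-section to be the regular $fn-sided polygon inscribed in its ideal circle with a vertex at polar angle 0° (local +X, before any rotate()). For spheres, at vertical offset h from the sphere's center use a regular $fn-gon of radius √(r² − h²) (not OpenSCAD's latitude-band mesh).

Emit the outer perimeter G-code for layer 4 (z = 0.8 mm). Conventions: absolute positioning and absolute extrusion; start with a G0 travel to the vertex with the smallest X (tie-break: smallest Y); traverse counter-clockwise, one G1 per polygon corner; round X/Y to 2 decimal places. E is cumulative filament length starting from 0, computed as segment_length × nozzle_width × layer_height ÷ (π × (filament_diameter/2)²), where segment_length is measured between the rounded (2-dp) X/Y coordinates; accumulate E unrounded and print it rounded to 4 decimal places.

At z = 0.8 mm: the 11.5×7 cube contributes its full rectangle; the sphere at (9, -3): section is a regular 6-gon, circumradius = √(r²−h²) = √(6²−0.2²) = 5.997; the r=11 sphere at (5.5, 13.5) slices to a regular 6-gon of circumradius 10.996 (√(r²−h²) with h=0.3 from center); Subtracting the remaining from the first: starting from the 11.5×7 cube, the r=6 sphere at (9, -3) partially overlaps it — only the 13.45 mm² overlap (of its 93.43 mm²) is removed, clipping the outline; the r=11 sphere at (5.5, 13.5) partially overlaps it — only the 34.54 mm² overlap (of its 314.13 mm²) is removed, clipping the outline — 1 connected region. The outline is a single polygon with 7 vertices. Extrusion per mm of travel: 0.4 × 0.2 / (π × 0.875²) = 0.033260. Accumulating E over each segment gives final E = 1.0447.

G0 X0.00 Y0.00 Z0.80
G1 X4.74 Y0.00 E0.1577
G1 X6.00 Y2.19 E0.2417
G1 X11.50 Y2.19 E0.4246
G1 X11.50 Y4.85 E0.5131
G1 X11.00 Y3.98 E0.5465
G1 X0.00 Y3.98 E0.9123
G1 X0.00 Y0.00 E1.0447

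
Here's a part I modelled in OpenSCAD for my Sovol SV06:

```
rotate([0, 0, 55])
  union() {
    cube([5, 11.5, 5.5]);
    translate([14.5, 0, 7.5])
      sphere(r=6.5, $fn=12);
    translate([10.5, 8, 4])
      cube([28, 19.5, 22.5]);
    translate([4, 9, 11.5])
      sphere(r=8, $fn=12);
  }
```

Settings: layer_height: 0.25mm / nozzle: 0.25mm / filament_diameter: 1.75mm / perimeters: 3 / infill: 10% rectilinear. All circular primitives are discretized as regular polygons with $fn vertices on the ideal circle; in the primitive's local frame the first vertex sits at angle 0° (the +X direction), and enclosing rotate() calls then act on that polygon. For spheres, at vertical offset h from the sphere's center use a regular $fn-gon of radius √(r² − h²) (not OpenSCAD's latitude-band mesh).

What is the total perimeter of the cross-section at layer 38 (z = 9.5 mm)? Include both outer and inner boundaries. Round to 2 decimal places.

At z = 9.5 mm: the cube is absent (z outside [0, 5.5]); the sphere at (14.5, 0): section is a regular 12-gon, circumradius = √(r²−h²) = √(6.5²−2²) = 6.185 (perimeter = 2·12·6.185·sin(180°/12) = 38.42 mm); the 28×19.5 cube at (10.5, 8) contributes its full rectangle (perimeter 95.00 mm); the r=8 sphere at (4, 9) contributes a regular 12-gon of circumradius √(8²−2²) = 7.746 (perimeter = 2·12·7.746·sin(180°/12) = 48.12 mm); Taking the union: the regions partially overlap (shared area 3.95 mm²), so the edge portions inside another operand are dropped and the merged outline is re-measured after clipping — boundary = 170.13 mm; (rotated 55° about Z; rotation is an isometry so areas/perimeters/island counts are preserved). Overall, the cross-section has 2 separate islands. Total boundary length (outer) = 170.13 mm.

170.13 mm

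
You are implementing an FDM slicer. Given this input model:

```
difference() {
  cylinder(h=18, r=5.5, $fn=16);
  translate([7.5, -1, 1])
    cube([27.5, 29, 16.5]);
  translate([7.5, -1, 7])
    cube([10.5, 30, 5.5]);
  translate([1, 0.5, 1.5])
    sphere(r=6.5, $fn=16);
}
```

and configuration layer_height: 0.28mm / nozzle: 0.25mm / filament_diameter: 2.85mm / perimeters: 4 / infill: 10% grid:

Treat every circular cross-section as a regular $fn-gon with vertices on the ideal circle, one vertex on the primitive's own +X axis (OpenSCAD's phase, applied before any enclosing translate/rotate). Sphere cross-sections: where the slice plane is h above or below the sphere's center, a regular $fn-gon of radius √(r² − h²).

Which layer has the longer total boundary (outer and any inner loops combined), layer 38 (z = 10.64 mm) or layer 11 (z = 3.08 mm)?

layer 38 (z = 10.64 mm)

Layer 38 (z = 10.64): the r=5.5 cylinder contributes a regular 16-gon of circumradius 5.5 (perimeter = 2·16·5.500·sin(180°/16) = 34.34 mm); the cube at (7.5, -1) is present — its section is the full 27.5×29 rectangle (perimeter 113.00 mm); the cube at (7.5, -1) is present — its section is the full 10.5×30 rectangle (perimeter 81.00 mm); the sphere at (1, 0.5) does not reach this height (|z−center|=9.140 > r=6.5); After the difference (first − rest): starting from the r=5.5 cylinder, the 27.5×29 cube at (7.5, -1) misses the remaining region (no effect); the 10.5×30 cube at (7.5, -1) misses the remaining region (no effect) — boundary = 34.34 mm. So its perimeter = 34.34 mm. Layer 11 (z = 3.08): the r=5.5 cylinder gives a regular 16-gon of circumradius 5.5 (constant along its height) (perimeter = 2·16·5.500·sin(180°/16) = 34.34 mm); the cube at (7.5, -1) is present — its section is the full 27.5×29 rectangle (perimeter 113.00 mm); the cube at (7.5, -1) does not reach this height (z outside [7, 12.5]); the r=6.5 sphere at (1, 0.5) contributes a regular 16-gon of circumradius √(6.5²−1.58²) = 6.305 (perimeter = 2·16·6.305·sin(180°/16) = 39.36 mm); After the difference (first − rest): starting from the r=5.5 cylinder, the 27.5×29 cube at (7.5, -1) misses the remaining region (no effect); the r=6.5 sphere at (1, 0.5) partially overlaps it — only the 90.63 mm² overlap (of its 121.70 mm²) is removed, clipping the outline — boundary = 18.26 mm. So its perimeter = 18.26 mm. Layer 38 is larger (34.34 vs 18.26 mm).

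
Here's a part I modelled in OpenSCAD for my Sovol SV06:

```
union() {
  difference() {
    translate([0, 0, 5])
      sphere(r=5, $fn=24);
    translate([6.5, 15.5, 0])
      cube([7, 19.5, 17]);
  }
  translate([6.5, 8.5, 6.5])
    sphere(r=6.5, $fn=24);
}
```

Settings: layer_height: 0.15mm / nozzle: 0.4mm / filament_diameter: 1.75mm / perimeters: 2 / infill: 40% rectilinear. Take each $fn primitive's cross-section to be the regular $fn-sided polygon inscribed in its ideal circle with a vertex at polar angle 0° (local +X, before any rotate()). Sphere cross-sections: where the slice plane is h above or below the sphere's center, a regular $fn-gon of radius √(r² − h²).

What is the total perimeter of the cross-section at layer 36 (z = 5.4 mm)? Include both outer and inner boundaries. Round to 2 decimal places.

63.81 mm

At z = 5.4 mm: the r=5 sphere contributes a regular 24-gon of circumradius √(5²−0.4²) = 4.984 (perimeter = 2·24·4.984·sin(180°/24) = 31.23 mm); the 7×19.5 cube at (6.5, 15.5) contributes its full rectangle (perimeter 53.00 mm); Subtracting the remaining from the first: starting from the r=5 sphere, the 7×19.5 cube at (6.5, 15.5) misses the remaining region (no effect) — boundary = 31.23 mm; the sphere at (6.5, 8.5): section is a regular 24-gon, circumradius = √(r²−h²) = √(6.5²−1.1²) = 6.406 (perimeter = 2·24·6.406·sin(180°/24) = 40.14 mm); Combining (union): the regions partially overlap (shared area 1.53 mm²), so the edge portions inside another operand are dropped and the merged outline is re-measured after clipping — boundary = 63.81 mm. Overall, the cross-section is a single solid region. Total boundary length (outer) = 63.81 mm.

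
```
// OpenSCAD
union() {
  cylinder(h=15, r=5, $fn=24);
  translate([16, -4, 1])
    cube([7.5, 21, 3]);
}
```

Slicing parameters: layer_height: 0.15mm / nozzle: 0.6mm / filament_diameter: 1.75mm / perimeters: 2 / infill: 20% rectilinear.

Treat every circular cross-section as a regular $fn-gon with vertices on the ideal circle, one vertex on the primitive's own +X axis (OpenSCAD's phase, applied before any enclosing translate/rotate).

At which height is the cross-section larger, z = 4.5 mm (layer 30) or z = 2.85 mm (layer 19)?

layer 19 (z = 2.85 mm)

Layer 30 (z = 4.5): the cylinder: section is a regular 24-gon, circumradius r=5 (area = (24/2)·5.000²·sin(360°/24) = 77.65 mm²); the cube at (16, -4) is absent (z outside [1, 4]); Taking the union: only the r=5 cylinder is present, so the union is just that shape — area = 77.65 mm². So its area = 77.65 mm². Layer 19 (z = 2.85): the r=5 cylinder gives a regular 24-gon of circumradius 5 (constant along its height) (area = (24/2)·5.000²·sin(360°/24) = 77.65 mm²); the cube at (16, -4) (footprint 7.5×21) is included at this height (area 157.50 mm²); Taking the union: the 2 present regions are separate (no shared area or edge), so areas and boundary lengths simply add and each stays a separate island — area = 235.15 mm². So its area = 235.15 mm². Layer 19 is larger (235.15 vs 77.65 mm²).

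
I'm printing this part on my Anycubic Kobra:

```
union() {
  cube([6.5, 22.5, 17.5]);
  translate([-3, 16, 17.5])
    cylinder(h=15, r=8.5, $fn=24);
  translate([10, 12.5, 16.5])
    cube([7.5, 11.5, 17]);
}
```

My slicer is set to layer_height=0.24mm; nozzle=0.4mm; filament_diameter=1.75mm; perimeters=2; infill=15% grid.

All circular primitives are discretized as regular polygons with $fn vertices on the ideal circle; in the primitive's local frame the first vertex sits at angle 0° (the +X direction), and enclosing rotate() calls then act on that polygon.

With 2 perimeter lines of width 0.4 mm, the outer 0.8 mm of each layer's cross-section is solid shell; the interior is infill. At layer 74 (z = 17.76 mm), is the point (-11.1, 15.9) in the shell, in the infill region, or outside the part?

At z = 17.76 mm: the cube is absent (z outside [0, 17.5]); the cylinder at (-3, 16): section is a regular 24-gon, circumradius r=8.5; the cube at (10, 12.5) (footprint 7.5×11.5) is included at this height; Combining (union): the 2 present regions are separate (no shared area or edge), so areas and boundary lengths simply add and each stays a separate island — 2 connected regions. Overall, the cross-section has 2 separate islands. The nearest boundary edge runs (-11.21, 13.80)→(-11.50, 16.00); distance from the point to it = 0.38 mm. (Shell/infill is judged within the island containing the point — the largest one.) The point is inside the cross-section, 0.38 mm from the nearest boundary — within the 0.8 mm shell band (2 × 0.4).

shell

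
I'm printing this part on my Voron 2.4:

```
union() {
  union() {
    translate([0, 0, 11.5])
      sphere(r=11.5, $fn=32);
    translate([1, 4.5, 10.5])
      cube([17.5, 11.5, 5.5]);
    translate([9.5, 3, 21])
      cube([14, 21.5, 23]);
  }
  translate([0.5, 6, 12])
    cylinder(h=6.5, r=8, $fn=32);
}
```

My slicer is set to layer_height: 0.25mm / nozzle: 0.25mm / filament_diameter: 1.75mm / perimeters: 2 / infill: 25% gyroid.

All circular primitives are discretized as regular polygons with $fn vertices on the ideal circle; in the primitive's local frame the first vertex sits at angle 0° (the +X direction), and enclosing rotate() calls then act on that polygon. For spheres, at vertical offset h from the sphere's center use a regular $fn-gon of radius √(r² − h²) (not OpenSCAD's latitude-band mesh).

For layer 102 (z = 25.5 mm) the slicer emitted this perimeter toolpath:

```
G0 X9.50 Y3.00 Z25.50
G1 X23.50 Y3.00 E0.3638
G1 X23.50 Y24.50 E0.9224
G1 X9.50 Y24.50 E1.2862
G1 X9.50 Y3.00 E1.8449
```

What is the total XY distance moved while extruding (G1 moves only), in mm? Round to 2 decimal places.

Sum the Euclidean lengths of each G1 segment: total = 71.00 mm.

71.00 mm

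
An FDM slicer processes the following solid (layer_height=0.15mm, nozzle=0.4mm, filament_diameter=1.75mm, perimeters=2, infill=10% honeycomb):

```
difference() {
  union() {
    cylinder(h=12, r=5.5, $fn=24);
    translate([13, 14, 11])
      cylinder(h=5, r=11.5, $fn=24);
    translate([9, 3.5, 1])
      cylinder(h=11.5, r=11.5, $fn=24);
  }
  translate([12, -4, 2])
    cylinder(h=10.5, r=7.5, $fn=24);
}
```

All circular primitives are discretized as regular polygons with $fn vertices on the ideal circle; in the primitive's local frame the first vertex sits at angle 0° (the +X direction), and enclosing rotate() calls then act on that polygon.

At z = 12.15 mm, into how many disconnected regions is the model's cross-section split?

1

At z = 12.15 mm: the cylinder is not intersected at this z (z outside [0, 12]); the cylinder at (13, 14): section is a regular 24-gon, circumradius r=11.5; the r=11.5 cylinder at (9, 3.5) gives a regular 24-gon of circumradius 11.5 (constant along its height); Taking the union: the regions partially overlap (shared area 164.53 mm²), so overlapping operands fuse into one piece — 1 connected region; the r=7.5 cylinder at (12, -4) gives a regular 24-gon of circumradius 7.5 (constant along its height); Taking the first minus the rest: starting from that combined region, the r=7.5 cylinder at (12, -4) partially overlaps it — only the 124.41 mm² overlap (of its 174.70 mm²) is removed, clipping the outline — 1 connected region. The result has 1 disconnected region.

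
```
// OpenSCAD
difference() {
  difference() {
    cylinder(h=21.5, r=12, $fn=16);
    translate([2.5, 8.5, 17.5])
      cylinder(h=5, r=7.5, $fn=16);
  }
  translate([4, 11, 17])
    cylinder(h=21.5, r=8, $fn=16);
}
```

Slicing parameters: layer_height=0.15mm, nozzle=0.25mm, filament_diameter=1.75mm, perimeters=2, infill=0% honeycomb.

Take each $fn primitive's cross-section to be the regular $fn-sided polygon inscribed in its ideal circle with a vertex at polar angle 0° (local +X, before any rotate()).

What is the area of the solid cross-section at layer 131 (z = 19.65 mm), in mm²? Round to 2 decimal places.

322.09 mm²

At z = 19.65 mm: the cylinder: section is a regular 16-gon, circumradius r=12 (area = (16/2)·12.000²·sin(360°/16) = 440.85 mm²); the cylinder at (2.5, 8.5): section is a regular 16-gon, circumradius r=7.5 (area = (16/2)·7.500²·sin(360°/16) = 172.21 mm²); After the difference (first − rest): starting from the r=12 cylinder (440.85 mm²), the r=7.5 cylinder at (2.5, 8.5) partially overlaps it — only the 118.11 mm² overlap (of its 172.21 mm²) is removed, clipping the outline — area = 322.74 mm²; the r=8 cylinder at (4, 11) gives a regular 16-gon of circumradius 8 (constant along its height) (area = (16/2)·8.000²·sin(360°/16) = 195.93 mm²); After the difference (first − rest): starting from the result so far (322.74 mm²), the r=8 cylinder at (4, 11) partially overlaps it — only the 0.65 mm² overlap (of its 195.93 mm²) is removed, clipping the outline — area = 322.09 mm². Overall, the cross-section is a single solid region. Net area = 322.09 mm².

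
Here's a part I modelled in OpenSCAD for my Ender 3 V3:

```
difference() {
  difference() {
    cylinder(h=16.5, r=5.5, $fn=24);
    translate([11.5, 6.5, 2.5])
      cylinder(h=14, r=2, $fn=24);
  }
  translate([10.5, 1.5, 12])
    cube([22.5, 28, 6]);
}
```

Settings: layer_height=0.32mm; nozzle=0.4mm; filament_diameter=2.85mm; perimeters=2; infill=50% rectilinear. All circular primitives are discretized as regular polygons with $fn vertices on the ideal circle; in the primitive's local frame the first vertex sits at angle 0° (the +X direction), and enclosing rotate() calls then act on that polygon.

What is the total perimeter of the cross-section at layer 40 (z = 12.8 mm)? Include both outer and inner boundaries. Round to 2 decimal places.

34.46 mm

At z = 12.8 mm: the r=5.5 cylinder gives a regular 24-gon of circumradius 5.5 (constant along its height) (perimeter = 2·24·5.500·sin(180°/24) = 34.46 mm); the r=2 cylinder at (11.5, 6.5) contributes a regular 24-gon of circumradius 2 (perimeter = 2·24·2.000·sin(180°/24) = 12.53 mm); Subtracting the remaining from the first: starting from the r=5.5 cylinder, the r=2 cylinder at (11.5, 6.5) misses the remaining region (no effect) — boundary = 34.46 mm; the cube at (10.5, 1.5) (footprint 22.5×28) is included at this height (perimeter 101.00 mm); After the difference (first − rest): starting from that combined region, the 22.5×28 cube at (10.5, 1.5) misses the remaining region (no effect) — boundary = 34.46 mm. Overall, the cross-section is a single solid region. Total boundary length (outer) = 34.46 mm.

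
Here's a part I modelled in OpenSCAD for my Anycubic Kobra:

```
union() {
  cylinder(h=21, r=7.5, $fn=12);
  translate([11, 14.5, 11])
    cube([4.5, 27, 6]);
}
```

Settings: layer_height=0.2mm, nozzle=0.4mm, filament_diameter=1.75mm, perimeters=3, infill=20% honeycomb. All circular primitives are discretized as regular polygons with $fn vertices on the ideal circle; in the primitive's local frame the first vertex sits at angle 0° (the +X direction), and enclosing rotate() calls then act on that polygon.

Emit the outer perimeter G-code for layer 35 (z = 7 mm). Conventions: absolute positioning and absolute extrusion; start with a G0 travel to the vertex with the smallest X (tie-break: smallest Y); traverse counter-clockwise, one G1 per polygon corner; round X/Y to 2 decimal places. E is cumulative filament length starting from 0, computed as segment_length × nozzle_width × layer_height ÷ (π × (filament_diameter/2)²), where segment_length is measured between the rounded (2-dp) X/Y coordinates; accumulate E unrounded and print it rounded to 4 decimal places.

G0 X-7.50 Y0.00 Z7.00
G1 X-6.50 Y-3.75 E0.1291
G1 X-3.75 Y-6.50 E0.2584
G1 X0.00 Y-7.50 E0.3875
G1 X3.75 Y-6.50 E0.5166
G1 X6.50 Y-3.75 E0.6460
G1 X7.50 Y0.00 E0.7750
G1 X6.50 Y3.75 E0.9041
G1 X3.75 Y6.50 E1.0335
G1 X0.00 Y7.50 E1.1626
G1 X-3.75 Y6.50 E1.2916
G1 X-6.50 Y3.75 E1.4210
G1 X-7.50 Y0.00 E1.5501

At z = 7 mm: the r=7.5 cylinder gives a regular 12-gon of circumradius 7.5 (constant along its height); the cube at (11, 14.5) is not intersected at this z (z outside [11, 17]); Taking the union: only the r=7.5 cylinder is present, so the union is just that shape — 1 connected region. The outline is a single polygon with 12 vertices. Extrusion per mm of travel: 0.4 × 0.2 / (π × 0.875²) = 0.033260. Accumulating E over each segment gives final E = 1.5501.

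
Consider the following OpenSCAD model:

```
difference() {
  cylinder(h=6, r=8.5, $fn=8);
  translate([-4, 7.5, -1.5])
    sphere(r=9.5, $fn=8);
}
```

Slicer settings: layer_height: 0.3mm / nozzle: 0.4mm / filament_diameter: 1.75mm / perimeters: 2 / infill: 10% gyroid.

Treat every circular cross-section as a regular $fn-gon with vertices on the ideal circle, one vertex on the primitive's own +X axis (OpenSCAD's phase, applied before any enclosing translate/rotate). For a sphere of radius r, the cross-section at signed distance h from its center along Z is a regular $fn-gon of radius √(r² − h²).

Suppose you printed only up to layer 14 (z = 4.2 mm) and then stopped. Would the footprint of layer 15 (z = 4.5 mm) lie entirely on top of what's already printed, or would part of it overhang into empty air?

part overhangs

Compare the two slices. At z = 4.2: the r=8.5 cylinder gives a regular 8-gon of circumradius 8.5 (constant along its height) (area = (8/2)·8.500²·sin(360°/8) = 204.35 mm²); the sphere at (-4, 7.5): section is a regular 8-gon, circumradius = √(r²−h²) = √(9.5²−5.7²) = 7.600 (area = (8/2)·7.600²·sin(360°/8) = 163.37 mm²); Taking the first minus the rest: starting from the r=8.5 cylinder (204.35 mm²), the r=9.5 sphere at (-4, 7.5) partially overlaps it — only the 59.70 mm² overlap (of its 163.37 mm²) is removed, clipping the outline — area = 144.66 mm². At z = 4.5: the r=8.5 cylinder gives a regular 8-gon of circumradius 8.5 (constant along its height) (area = (8/2)·8.500²·sin(360°/8) = 204.35 mm²); the r=9.5 sphere at (-4, 7.5) slices to a regular 8-gon of circumradius 7.365 (√(r²−h²) with h=6 from center) (area = (8/2)·7.365²·sin(360°/8) = 153.44 mm²); After the difference (first − rest): starting from the r=8.5 cylinder (204.35 mm²), the r=9.5 sphere at (-4, 7.5) partially overlaps it — only the 56.40 mm² overlap (of its 153.44 mm²) is removed, clipping the outline — area = 147.95 mm². Checking containment: at z = 4.5 the cross-section extends beyond the z = 4.2 cross-section by about 3.29 mm².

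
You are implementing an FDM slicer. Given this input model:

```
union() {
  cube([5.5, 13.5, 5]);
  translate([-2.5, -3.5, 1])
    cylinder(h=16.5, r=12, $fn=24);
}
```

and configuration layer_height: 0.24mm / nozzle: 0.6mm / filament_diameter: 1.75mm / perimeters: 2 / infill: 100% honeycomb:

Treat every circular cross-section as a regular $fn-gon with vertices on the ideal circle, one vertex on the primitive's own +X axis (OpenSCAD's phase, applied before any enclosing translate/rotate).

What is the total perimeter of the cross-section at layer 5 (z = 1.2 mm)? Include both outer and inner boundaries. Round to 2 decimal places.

At z = 1.2 mm: the 5.5×13.5 cube contributes its full rectangle (perimeter 38.00 mm); the r=12 cylinder at (-2.5, -3.5) gives a regular 24-gon of circumradius 12 (constant along its height) (perimeter = 2·24·12.000·sin(180°/24) = 75.18 mm); Taking the union: the regions partially overlap (shared area 38.86 mm²), so the edge portions inside another operand are dropped and the merged outline is re-measured after clipping — boundary = 87.89 mm. Overall, the cross-section is a single solid region. Total boundary length (outer) = 87.89 mm.

87.89 mm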